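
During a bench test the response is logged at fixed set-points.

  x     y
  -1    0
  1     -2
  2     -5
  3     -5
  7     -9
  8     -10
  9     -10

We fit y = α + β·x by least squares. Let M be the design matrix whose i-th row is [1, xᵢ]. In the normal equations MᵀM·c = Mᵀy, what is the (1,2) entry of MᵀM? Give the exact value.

Row 1 ↔ basis 1, column 2 ↔ basis x, so (MᵀM)_{1,2} = Σᵢ x = (1)·(-1) + (1)·(1) + (1)·(2) + (1)·(3) + (1)·(7) + (1)·(8) + (1)·(9) = 29.

29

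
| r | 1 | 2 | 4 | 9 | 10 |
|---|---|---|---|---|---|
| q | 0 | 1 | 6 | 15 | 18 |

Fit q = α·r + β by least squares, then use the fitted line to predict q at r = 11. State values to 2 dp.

Forming XᵀX = [[202, 26]; [26, 5]] and Xᵀq = [341, 40]ᵀ gives XᵀX·[α, β]ᵀ = Xᵀq.
Eliminating β: 5·(row 1) − 26·(row 2) gives 334·α = 5·341 − 26·40 = 665, so α = 665/334.
Then β = (40 − 26·(665/334))/5 = -393/167.
At r = 11: q̂ = (665/334)·(11) + (-393/167)·(1) = 6529/334.

q̂ = 19.55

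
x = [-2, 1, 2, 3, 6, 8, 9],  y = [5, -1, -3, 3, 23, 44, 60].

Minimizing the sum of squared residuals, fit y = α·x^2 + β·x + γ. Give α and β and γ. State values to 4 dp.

The normal system AᵀA·[α, β, γ]ᵀ = Aᵀy is [[12067, 1485, 199]; [1485, 199, 27]; [199, 27, 7]]·[α, β, γ]ᵀ = [8538, 1022, 131]ᵀ.
Solving the 3×3 system (Gaussian elimination) gives α = 300731/326562, β = -165209/108854, γ = -263137/163281.

α = 0.9209, β = -1.5177, γ = -1.6116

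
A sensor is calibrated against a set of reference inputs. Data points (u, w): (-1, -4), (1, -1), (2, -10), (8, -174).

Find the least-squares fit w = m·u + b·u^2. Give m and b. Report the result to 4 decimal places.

Entries of XᵀX: Σu·u = 70, Σu·u^2 = 520, Σu^2·u^2 = 4114.
And Σu·w = -1409, Σu^2·w = -11181.
XᵀX·[m, b]ᵀ = Xᵀw becomes [[70, 520]; [520, 4114]]·[m, b]ᵀ = [-1409, -11181]ᵀ.
Determinant 70·4114 − 520² = 17580.
m = ((-1409)·4114 − 520·(-11181))/17580 = 8747/8790; b = (70·(-11181) − 520·(-1409))/17580 = -4999/1758.

m = 0.9951, b = -2.8436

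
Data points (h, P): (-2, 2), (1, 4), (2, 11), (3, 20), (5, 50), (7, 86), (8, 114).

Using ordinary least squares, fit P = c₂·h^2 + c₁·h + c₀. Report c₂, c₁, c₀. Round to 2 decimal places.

c₂ = 1.48, c₁ = 2.21, c₀ = 0.49

XᵀX·[c₂, c₁, c₀]ᵀ = XᵀP reads: 7236·c₂ + 1008·c₁ + 156·c₀ = 12996;  1008·c₂ + 156·c₁ + 24·c₀ = 1846;  156·c₂ + 24·c₁ + 7·c₀ = 287.
Inverting the 3×3 Gram matrix, [c₂, c₁, c₀]ᵀ = [3824/2589, 11461/5178, 427/863]ᵀ.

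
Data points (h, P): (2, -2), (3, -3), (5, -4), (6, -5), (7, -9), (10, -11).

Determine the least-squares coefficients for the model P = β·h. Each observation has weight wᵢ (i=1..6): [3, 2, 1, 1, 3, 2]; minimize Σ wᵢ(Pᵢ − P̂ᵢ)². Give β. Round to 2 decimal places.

β = -1.12

With design matrix M, MᵀWM = [[438]] and MᵀWP = [-489]ᵀ.
Hence β = -489 / 438 ≈ -1.11644.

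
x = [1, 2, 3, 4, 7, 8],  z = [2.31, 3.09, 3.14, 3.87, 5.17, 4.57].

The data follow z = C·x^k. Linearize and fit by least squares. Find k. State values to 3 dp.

Let Y = ln z. Fitting Y = k·ln x + ln C by least squares:
XᵀX = [[11.7199, 7.2034]; [7.2034, 6]], rhs = [10.2717, 7.6253]ᵀ  (here Σln x = 7.2034, Σ(ln x)² = 11.7199, Σln z = 7.6253, Σln x·ln z = 10.2717).
Slope k = (n·Σln x·ln z − Σln x·Σln z)/(n·Σ(ln x)² − (Σln x)²) = (6·10.2717 − 7.2034·7.6253)/18.4301 = 0.36365; ln C = (Σln z − k·Σln x)/n = 0.83430.

k = 0.364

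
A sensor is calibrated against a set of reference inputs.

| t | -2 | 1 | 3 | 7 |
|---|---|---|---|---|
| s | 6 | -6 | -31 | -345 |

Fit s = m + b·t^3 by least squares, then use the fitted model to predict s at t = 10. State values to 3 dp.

Compute the Gram sums: Σ1 = 4, Σt^3 = 363, Σt^3·t^3 = 118443.
Moment sums: Σs = -376, Σt^3·s = -119226.
MᵀM·[m, b]ᵀ = Mᵀs becomes [[4, 363]; [363, 118443]]·[m, b]ᵀ = [-376, -119226]ᵀ.
Determinant 4·118443 − 363² = 342003.
m = ((-376)·118443 − 363·(-119226))/342003 = -418510/114001; b = (4·(-119226) − 363·(-376))/342003 = -113472/114001.
At t = 10: ŝ = (-418510/114001)·(1) + (-113472/114001)·(1000) = -113890510/114001.

ŝ = -999.031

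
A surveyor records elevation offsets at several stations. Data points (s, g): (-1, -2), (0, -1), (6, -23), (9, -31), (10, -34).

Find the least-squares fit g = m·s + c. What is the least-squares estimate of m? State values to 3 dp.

m = -3.095

AᵀA·[m, c]ᵀ = Aᵀg reads: 218·m + 24·c = -755;  24·m + 5·c = -91.
Δ = 218·5 − 24² = 514.
m = ((-755)·5 − 24·(-91))/514 = -1591/514; c = (218·(-91) − 24·(-755))/514 = -859/257.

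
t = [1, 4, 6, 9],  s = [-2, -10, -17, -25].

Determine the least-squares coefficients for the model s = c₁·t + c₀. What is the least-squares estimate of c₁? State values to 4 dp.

c₁ = -2.9118

Compute the Gram sums: Σt·t = 134, Σt = 20, Σ1 = 4.
For Xᵀs: Σt·s = -369, Σs = -54.
Δ = 134·4 − 20² = 136.
c₁ = ((-369)·4 − 20·(-54))/136 = -99/34; c₀ = (134·(-54) − 20·(-369))/136 = 18/17.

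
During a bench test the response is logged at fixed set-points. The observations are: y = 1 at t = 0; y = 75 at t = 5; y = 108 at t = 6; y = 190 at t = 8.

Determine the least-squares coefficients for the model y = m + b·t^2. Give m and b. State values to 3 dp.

m = 1.182, b = 2.954

The normal system MᵀM·[m, b]ᵀ = Mᵀy is [[4, 125]; [125, 6017]]·[m, b]ᵀ = [374, 17923]ᵀ.
Determinant 4·6017 − 125² = 8443.
m = (374·6017 − 125·17923)/8443 = 9983/8443; b = (4·17923 − 125·374)/8443 = 24942/8443.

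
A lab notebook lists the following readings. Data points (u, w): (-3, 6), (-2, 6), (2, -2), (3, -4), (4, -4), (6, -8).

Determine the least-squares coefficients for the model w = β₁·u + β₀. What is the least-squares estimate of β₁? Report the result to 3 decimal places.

The normal equations are: 78·β₁ + 10·β₀ = -110;  10·β₁ + 6·β₀ = -6.
Eliminating β₀: 6·(row 1) − 10·(row 2) gives 368·β₁ = 6·(-110) − 10·(-6) = -600, so β₁ = -75/46.
Then β₀ = ((-6) − 10·(-75/46))/6 = 79/46.

β₁ = -1.630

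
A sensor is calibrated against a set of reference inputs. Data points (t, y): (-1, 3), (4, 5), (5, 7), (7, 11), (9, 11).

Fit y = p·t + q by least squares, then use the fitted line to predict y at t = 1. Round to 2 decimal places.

Compute the Gram sums: Σt·t = 172, Σt = 24, Σ1 = 5.
And Σt·y = 228, Σy = 37.
So AᵀA·[p, q]ᵀ = Aᵀy: [[172, 24]; [24, 5]]·[p, q]ᵀ = [228, 37]ᵀ.
Eliminating q: 5·(row 1) − 24·(row 2) gives 284·p = 5·228 − 24·37 = 252, so p = 63/71.
Then q = (37 − 24·(63/71))/5 = 223/71.
At t = 1: ŷ = (63/71)·(1) + (223/71)·(1) = 286/71.

ŷ = 4.03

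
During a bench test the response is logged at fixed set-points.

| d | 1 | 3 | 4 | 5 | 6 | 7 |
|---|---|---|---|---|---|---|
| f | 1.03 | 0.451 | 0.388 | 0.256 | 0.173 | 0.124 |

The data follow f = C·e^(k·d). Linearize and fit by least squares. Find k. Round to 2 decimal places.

Let Y = ln f. Fitting Y = k·d + ln C by least squares:
Σd = 26.0000, Σ(d)² = 136.0000, Σln f = -6.9180, Σd·ln f = -38.0983.
Equations: 136.0000·k + 26.0000·ln C = -38.0983;  26.0000·k + 6·ln C = -6.9180.
Δ = 136.0000·6 − (26.0000)² = 140.0000; k = (-38.0983·6 − 26.0000·-6.9180)/140.0000 = -0.34801, ln C = (136.0000·-6.9180 − 26.0000·-38.0983)/140.0000 = 0.35506.

k = -0.35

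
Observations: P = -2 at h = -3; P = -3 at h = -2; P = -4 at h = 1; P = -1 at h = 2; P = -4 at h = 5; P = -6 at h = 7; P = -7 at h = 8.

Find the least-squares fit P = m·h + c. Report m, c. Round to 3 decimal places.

m = -0.388, c = -2.859

Normal-equation sums: Σh·h = 156, Σh = 18, Σ1 = 7.
Moment sums: Σh·P = -112, ΣP = -27.
So AᵀA·[m, c]ᵀ = AᵀP: [[156, 18]; [18, 7]]·[m, c]ᵀ = [-112, -27]ᵀ.
Determinant 156·7 − 18² = 768.
m = ((-112)·7 − 18·(-27))/768 = -149/384; c = (156·(-27) − 18·(-112))/768 = -183/64.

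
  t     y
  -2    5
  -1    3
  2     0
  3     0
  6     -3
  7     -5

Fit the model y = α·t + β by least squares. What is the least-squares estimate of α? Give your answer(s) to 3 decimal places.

Normal-equation sums: Σt·t = 103, Σt = 15, Σ1 = 6.
Right-hand side: Σt·y = -66, Σy = 0.
Eliminating β: 6·(row 1) − 15·(row 2) gives 393·α = 6·(-66) − 15·0 = -396, so α = -132/131.
Then β = (0 − 15·(-132/131))/6 = 330/131.

α = -1.008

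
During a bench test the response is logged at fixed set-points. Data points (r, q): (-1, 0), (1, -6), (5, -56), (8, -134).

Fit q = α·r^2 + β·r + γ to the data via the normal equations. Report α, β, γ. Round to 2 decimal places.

α = -1.80, β = -2.17, γ = -0.93

MᵀM·[α, β, γ]ᵀ = Mᵀq reads: 4723·α + 637·β + 91·γ = -9982;  637·α + 91·β + 13·γ = -1358;  91·α + 13·β + 4·γ = -196.
(Σr^2·r^2 = 4723, Σr^2·r = 637, Σr^2 = 91, Σr·r = 91, Σr = 13, Σ1 = 4, Σr^2·q = -9982, Σr·q = -1358, Σq = -196.)
Solving the 3×3 system (Gaussian elimination) gives α = -119/66, β = -3101/1430, γ = -14/15.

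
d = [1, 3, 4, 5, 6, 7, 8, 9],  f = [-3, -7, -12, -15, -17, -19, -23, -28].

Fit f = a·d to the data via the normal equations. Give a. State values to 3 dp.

Setting ∂/∂a … = 0 gives: 281·a = -818.
(Σd·d = 281, Σd·f = -818.)
a = (-818)/281 = -2.91103.

a = -2.911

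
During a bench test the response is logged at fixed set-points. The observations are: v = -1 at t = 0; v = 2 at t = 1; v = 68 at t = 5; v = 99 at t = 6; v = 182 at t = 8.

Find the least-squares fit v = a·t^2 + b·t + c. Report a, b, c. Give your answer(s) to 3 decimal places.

a = 3.038, b = -1.553, c = -0.355

Normal-equation sums: Σt^2·t^2 = 6018, Σt^2·t = 854, Σt^2 = 126, Σt·t = 126, Σt = 20, Σ1 = 5.
For Mᵀv: Σt^2·v = 16914, Σt·v = 2392, Σv = 350.
So MᵀM·[a, b, c]ᵀ = Mᵀv: [[6018, 854, 126]; [854, 126, 20]; [126, 20, 5]]·[a, b, c]ᵀ = [16914, 2392, 350]ᵀ.
Row-reducing yields a = 31405/10336, b = -16053/10336, c = -1837/5168.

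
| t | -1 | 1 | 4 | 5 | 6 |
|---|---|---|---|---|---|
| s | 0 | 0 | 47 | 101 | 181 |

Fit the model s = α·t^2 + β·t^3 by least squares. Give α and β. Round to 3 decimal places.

XᵀX·[α, β]ᵀ = Xᵀs reads: 2179·α + 11925·β = 9793;  11925·α + 66379·β = 54729.
Determinant 2179·66379 − 11925² = 2434216.
α = (9793·66379 − 11925·54729)/2434216 = -1296889/1217108; β = (2179·54729 − 11925·9793)/2434216 = 1236483/1217108.

α = -1.066, β = 1.016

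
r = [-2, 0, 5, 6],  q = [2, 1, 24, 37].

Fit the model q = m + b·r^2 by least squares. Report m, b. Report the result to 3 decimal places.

AᵀA·[m, b]ᵀ = Aᵀq reads: 4·m + 65·b = 64;  65·m + 1937·b = 1940.
Determinant 4·1937 − 65² = 3523.
m = (64·1937 − 65·1940)/3523 = -164/271; b = (4·1940 − 65·64)/3523 = 3600/3523.

m = -0.605, b = 1.022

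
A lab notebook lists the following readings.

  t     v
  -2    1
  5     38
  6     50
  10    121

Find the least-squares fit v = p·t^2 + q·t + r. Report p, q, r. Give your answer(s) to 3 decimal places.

Sums needed: Σt^2·t^2 = 11937, Σt^2·t = 1333, Σt^2 = 165, Σt·t = 165, Σt = 19, Σ1 = 4.
For Xᵀv: Σt^2·v = 14854, Σt·v = 1698, Σv = 210.
Inverting the 3×3 Gram matrix, [p, q, r]ᵀ = [6005/6296, 193409/81848, 79073/40924]ᵀ.

p = 0.954, q = 2.363, r = 1.932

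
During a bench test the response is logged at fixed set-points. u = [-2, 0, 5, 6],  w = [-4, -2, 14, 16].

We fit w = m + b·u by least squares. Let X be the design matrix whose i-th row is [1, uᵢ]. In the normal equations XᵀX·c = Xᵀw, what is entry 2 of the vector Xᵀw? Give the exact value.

174

Entry 2 ↔ basis u, so (Xᵀw)_{2} = Σᵢ (u)·wᵢ = (-2)·(-4) + (0)·(-2) + (5)·(14) + (6)·(16) = 174.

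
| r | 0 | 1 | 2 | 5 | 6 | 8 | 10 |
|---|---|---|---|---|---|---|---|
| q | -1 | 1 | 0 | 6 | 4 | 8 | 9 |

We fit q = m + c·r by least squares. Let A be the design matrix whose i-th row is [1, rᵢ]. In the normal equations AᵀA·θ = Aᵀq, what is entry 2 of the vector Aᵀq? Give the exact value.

Entry 2 ↔ basis r, so (Aᵀq)_{2} = Σᵢ (r)·qᵢ = (0)·(-1) + (1)·(1) + (2)·(0) + (5)·(6) + (6)·(4) + (8)·(8) + (10)·(9) = 209.

209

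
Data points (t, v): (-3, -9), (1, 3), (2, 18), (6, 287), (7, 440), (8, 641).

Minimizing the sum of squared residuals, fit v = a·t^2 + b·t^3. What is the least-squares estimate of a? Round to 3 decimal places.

a = 1.964

The normal equations are: 7891·a + 57141·b = 72910;  57141·a + 427243·b = 541494.
Δ = 7891·427243 − 57141² = 106280632.
a = (72910·427243 − 57141·541494)/106280632 = 52194619/26570158; b = (7891·541494 − 57141·72910)/106280632 = 26694711/26570158.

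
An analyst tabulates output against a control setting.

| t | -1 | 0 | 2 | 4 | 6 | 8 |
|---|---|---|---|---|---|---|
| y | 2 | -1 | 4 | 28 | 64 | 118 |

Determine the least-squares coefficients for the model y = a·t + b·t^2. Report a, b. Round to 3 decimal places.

Forming MᵀM = [[121, 799]; [799, 5665]] and Mᵀy = [1446, 10322]ᵀ gives MᵀM·[a, b]ᵀ = Mᵀy.
det = 121·5665 − 799² = 47064.
a = (1446·5665 − 799·10322)/47064 = -6961/5883; b = (121·10322 − 799·1446)/47064 = 11701/5883.

a = -1.183, b = 1.989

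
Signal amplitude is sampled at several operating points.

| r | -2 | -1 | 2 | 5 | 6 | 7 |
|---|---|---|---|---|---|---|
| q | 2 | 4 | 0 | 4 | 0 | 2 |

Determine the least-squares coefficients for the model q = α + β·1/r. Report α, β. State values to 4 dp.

Forming MᵀM = [[6, -103/210]; [-103/210, 70039/44100]] and Mᵀq = [12, -137/35]ᵀ gives MᵀM·[α, β]ᵀ = Mᵀq.
Δ = 6·(70039/44100) − (-103/210)² = 16385/1764.
α = (12·(70039/44100) − (-103/210)·(-137/35))/(16385/1764) = 755802/409625; β = (6·(-137/35) − (-103/210)·12)/(16385/1764) = -155232/81925.

α = 1.8451, β = -1.8948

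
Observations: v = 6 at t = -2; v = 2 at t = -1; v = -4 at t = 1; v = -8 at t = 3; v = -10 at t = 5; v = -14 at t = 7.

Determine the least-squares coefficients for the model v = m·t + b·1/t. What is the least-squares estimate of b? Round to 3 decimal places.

b = -1.417

Entries of AᵀA: Σt·t = 89, Σt·1/t = 6, Σ1/t·1/t = 106789/44100.
Moment sums: Σt·v = -190, Σ1/t·v = -47/3.
Δ = 89·(106789/44100) − 6² = 7916621/44100.
m = ((-190)·(106789/44100) − 6·(-47/3))/(7916621/44100) = -16144510/7916621; b = (89·(-47/3) − 6·(-190))/(7916621/44100) = -11216100/7916621.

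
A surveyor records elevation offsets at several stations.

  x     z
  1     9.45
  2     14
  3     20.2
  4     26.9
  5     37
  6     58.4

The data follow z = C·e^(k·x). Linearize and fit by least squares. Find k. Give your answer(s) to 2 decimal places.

Let Y = ln z. Fitting Y = k·x + ln C by least squares:
Over the data: Σx = 21.0000, Σ(x)² = 91.0000, Σln z = 18.8611, Σx·ln z = 72.1682.
Normal system: [[91.0000, 21.0000]; [21.0000, 6]]·[k, ln C]ᵀ = [72.1682, 18.8611]ᵀ.
Solving (det = 105.0000): k = 0.35167, ln C = 1.91267.

k = 0.35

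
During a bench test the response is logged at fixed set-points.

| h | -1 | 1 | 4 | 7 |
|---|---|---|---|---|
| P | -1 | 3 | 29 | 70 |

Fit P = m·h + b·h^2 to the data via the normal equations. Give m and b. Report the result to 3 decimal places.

m = 2.905, b = 1.021

With design matrix X, XᵀX = [[67, 407]; [407, 2659]] and XᵀP = [610, 3896]ᵀ.
Eliminating b: 2659·(row 1) − 407·(row 2) gives 12504·m = 2659·610 − 407·3896 = 36318, so m = 6053/2084.
Then b = (3896 − 407·(6053/2084))/2659 = 2127/2084.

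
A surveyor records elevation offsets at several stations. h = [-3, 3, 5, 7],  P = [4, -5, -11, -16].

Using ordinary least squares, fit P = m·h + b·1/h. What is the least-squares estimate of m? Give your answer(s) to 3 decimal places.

m = -2.488

Normal-equation sums: Σh·h = 92, Σh·1/h = 4, Σ1/h·1/h = 3116/11025.
And Σh·P = -194, Σ1/h·P = -262/35.
AᵀA·[m, b]ᵀ = AᵀP becomes [[92, 4]; [4, 3116/11025]]·[m, b]ᵀ = [-194, -262/35]ᵀ.
Eliminating b: (3116/11025)·(row 1) − 4·(row 2) gives (110272/11025)·m = (3116/11025)·(-194) − 4·(-262/35) = -274384/11025, so m = -17149/6892.
Then b = ((-262/35) − 4·(-17149/6892))/(3116/11025) = 60165/6892.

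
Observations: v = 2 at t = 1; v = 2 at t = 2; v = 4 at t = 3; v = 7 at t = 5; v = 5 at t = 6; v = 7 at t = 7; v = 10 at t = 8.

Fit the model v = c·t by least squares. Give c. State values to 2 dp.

The normal system XᵀX·[c]ᵀ = Xᵀv is [[188]]·[c]ᵀ = [212]ᵀ.
Hence c = 212 / 188 ≈ 1.12766.

c = 1.13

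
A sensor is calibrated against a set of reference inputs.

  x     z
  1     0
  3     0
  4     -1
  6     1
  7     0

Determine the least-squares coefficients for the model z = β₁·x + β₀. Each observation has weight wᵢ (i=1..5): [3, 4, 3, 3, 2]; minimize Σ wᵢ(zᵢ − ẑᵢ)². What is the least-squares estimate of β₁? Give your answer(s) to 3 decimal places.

β₁ = 0.098

Forming MᵀWM = [[293, 59]; [59, 15]] and MᵀWz = [6, 0]ᵀ gives MᵀWM·[β₁, β₀]ᵀ = MᵀWz.
det = 293·15 − 59² = 914.
β₁ = (6·15 − 59·0)/914 = 45/457; β₀ = (293·0 − 59·6)/914 = -177/457.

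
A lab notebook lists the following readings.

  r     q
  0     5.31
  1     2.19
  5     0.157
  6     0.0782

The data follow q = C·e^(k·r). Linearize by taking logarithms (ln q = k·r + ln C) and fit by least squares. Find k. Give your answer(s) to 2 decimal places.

With ln qᵢ as the transformed response and rᵢ as the regressor:
AᵀA = [[62.0000, 12.0000]; [12.0000, 4]], rhs = [-23.7646, -1.9465]ᵀ  (here Σr = 12.0000, Σ(r)² = 62.0000, Σln q = -1.9465, Σr·ln q = -23.7646).
Δ = 62.0000·4 − (12.0000)² = 104.0000; k = (-23.7646·4 − 12.0000·-1.9465)/104.0000 = -0.68943, ln C = (62.0000·-1.9465 − 12.0000·-23.7646)/104.0000 = 1.58165.

k = -0.69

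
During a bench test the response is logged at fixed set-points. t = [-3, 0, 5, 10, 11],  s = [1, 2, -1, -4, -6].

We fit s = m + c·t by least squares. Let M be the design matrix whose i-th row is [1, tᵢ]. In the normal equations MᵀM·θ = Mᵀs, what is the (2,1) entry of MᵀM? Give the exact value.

23

Row 2 ↔ basis t, column 1 ↔ basis 1, so (MᵀM)_{2,1} = Σᵢ t = (-3)·(1) + (0)·(1) + (5)·(1) + (10)·(1) + (11)·(1) = 23.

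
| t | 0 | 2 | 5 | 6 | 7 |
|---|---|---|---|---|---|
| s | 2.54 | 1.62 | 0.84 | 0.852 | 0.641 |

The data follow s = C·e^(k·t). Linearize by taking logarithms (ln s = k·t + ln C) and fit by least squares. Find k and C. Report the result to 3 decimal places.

k = -0.192, C = 2.446

With ln sᵢ as the transformed response and tᵢ as the regressor:
Over the data: Σt = 20.0000, Σ(t)² = 114.0000, Σln s = 0.6353, Σt·ln s = -3.9810.
Normal system: [[114.0000, 20.0000]; [20.0000, 5]]·[k, ln C]ᵀ = [-3.9810, 0.6353]ᵀ.
Solving (det = 170.0000): k = -0.19183, ln C = 0.89441, so C = exp(0.89441) = 2.44588.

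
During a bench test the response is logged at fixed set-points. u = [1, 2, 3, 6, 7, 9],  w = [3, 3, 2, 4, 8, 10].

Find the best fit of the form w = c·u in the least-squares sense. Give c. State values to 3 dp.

Sums needed: Σu·u = 180.
Right-hand side: Σu·w = 185.
MᵀM·[c]ᵀ = Mᵀw becomes [[180]]·[c]ᵀ = [185]ᵀ.
Hence c = 185 / 180 ≈ 1.02778.

c = 1.028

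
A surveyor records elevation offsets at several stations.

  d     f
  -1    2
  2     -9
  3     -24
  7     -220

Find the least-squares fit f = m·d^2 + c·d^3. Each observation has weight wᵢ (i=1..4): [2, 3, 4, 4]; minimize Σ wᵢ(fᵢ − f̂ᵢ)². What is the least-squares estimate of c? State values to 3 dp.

c = -0.461

The normal system AᵀWA·[m, c]ᵀ = AᵀWf is [[9978, 68294]; [68294, 473706]]·[m, c]ᵀ = [-44088, -304652]ᵀ.
Eliminating c: 473706·(row 1) − 68294·(row 2) gives 62568032·m = 473706·(-44088) − 68294·(-304652) = -78846440, so m = -9855805/7821004.
Then c = ((-304652) − 68294·(-9855805/7821004))/473706 = -3608973/7821004.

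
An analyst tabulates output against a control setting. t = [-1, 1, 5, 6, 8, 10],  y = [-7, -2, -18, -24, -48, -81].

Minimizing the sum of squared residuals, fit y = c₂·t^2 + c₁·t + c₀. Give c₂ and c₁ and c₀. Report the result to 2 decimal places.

c₂ = -1.02, c₁ = 2.54, c₀ = -3.55

Entries of MᵀM: Σt^2·t^2 = 16019, Σt^2·t = 1853, Σt^2 = 227, Σt·t = 227, Σt = 29, Σ1 = 6.
Moment sums: Σt^2·y = -12495, Σt·y = -1423, Σy = -180.
Normal equations: [[16019, 1853, 227]; [1853, 227, 29]; [227, 29, 6]]·[c₂, c₁, c₀]ᵀ = [-12495, -1423, -180]ᵀ.
Solving the 3×3 system (Gaussian elimination) gives c₂ = -45403/44376, c₁ = 112597/44376, c₀ = -6573/1849.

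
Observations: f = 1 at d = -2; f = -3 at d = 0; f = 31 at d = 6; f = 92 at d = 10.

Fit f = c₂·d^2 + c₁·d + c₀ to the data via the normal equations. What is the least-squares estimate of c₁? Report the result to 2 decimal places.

Normal-equation sums: Σd^2·d^2 = 11312, Σd^2·d = 1208, Σd^2 = 140, Σd·d = 140, Σd = 14, Σ1 = 4.
And Σd^2·f = 10320, Σd·f = 1104, Σf = 121.
So MᵀM·[c₂, c₁, c₀]ᵀ = Mᵀf: [[11312, 1208, 140]; [1208, 140, 14]; [140, 14, 4]]·[c₂, c₁, c₀]ᵀ = [10320, 1104, 121]ᵀ.
Inverting the 3×3 Gram matrix, [c₂, c₁, c₀]ᵀ = [23/24, -1/12, -3]ᵀ.

c₁ = -0.08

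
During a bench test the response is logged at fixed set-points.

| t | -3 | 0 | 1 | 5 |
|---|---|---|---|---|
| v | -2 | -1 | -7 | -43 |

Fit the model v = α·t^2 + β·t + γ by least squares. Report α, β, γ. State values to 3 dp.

From the data, Σt^2·t^2 = 707, Σt^2·t = 99, Σt^2 = 35, Σt·t = 35, Σt = 3, Σ1 = 4.
For Aᵀv: Σt^2·v = -1100, Σt·v = -216, Σv = -53.
So AᵀA·[α, β, γ]ᵀ = Aᵀv: [[707, 99, 35]; [99, 35, 3]; [35, 3, 4]]·[α, β, γ]ᵀ = [-1100, -216, -53]ᵀ.
Row-reducing yields α = -8015/7832, β = -24345/7832, γ = -1923/979.

α = -1.023, β = -3.108, γ = -1.964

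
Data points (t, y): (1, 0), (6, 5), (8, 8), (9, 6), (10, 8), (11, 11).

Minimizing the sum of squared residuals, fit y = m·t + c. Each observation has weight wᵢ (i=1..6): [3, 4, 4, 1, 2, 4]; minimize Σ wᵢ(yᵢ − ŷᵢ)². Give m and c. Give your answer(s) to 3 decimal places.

m = 1.043, c = -1.096

Sums needed: Σwᵢ·t·t = 1168, Σwᵢ·t = 132, Σwᵢ·1 = 18.
For MᵀWy: Σwᵢ·t·y = 1074, Σwᵢ·y = 118.
Normal equations: [[1168, 132]; [132, 18]]·[m, c]ᵀ = [1074, 118]ᵀ.
Determinant 1168·18 − 132² = 3600.
m = (1074·18 − 132·118)/3600 = 313/300; c = (1168·118 − 132·1074)/3600 = -493/450.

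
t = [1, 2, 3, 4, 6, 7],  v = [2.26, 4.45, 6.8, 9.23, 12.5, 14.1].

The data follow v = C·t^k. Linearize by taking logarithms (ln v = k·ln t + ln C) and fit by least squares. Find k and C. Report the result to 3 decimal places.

k = 0.950, C = 2.320

Let Y = ln v. Fitting Y = k·ln t + ln C by least squares:
Σln t = 6.9157, Σ(ln t)² = 10.6062, Σln v = 11.6196, Σln t·ln v = 15.8965.
Equations: 10.6062·k + 6.9157·ln C = 15.8965;  6.9157·k + 6·ln C = 11.6196.
Δ = 10.6062·6 − (6.9157)² = 15.8099; k = (15.8965·6 − 6.9157·11.6196)/15.8099 = 0.95011, ln C = (10.6062·11.6196 − 6.9157·15.8965)/15.8099 = 0.84148, so C = exp(0.84148) = 2.31979.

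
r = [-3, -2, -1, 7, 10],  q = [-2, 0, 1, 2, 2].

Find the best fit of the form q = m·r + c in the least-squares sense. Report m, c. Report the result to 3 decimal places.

m = 0.233, c = 0.086

The normal system MᵀM·[m, c]ᵀ = Mᵀq is [[163, 11]; [11, 5]]·[m, c]ᵀ = [39, 3]ᵀ.
Determinant 163·5 − 11² = 694.
m = (39·5 − 11·3)/694 = 81/347; c = (163·3 − 11·39)/694 = 30/347.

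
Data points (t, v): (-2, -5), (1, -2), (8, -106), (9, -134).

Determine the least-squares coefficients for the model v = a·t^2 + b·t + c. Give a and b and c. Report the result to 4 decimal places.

a = -1.5938, b = -0.5526, c = 0.2283

Setting ∂/∂a … = 0 gives: 10674·a + 1234·b + 150·c = -17660;  1234·a + 150·b + 16·c = -2046;  150·a + 16·b + 4·c = -247.
(Σt^2·t^2 = 10674, Σt^2·t = 1234, Σt^2 = 150, Σt·t = 150, Σt = 16, Σ1 = 4, Σt^2·v = -17660, Σt·v = -2046, Σv = -247.)
Inverting the 3×3 Gram matrix, [a, b, c]ᵀ = [-51413/32258, -17827/32258, 3682/16129]ᵀ.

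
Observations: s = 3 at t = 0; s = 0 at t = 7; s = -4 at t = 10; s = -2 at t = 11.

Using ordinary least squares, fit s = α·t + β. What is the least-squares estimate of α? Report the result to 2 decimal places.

α = -0.55

With design matrix X, XᵀX = [[270, 28]; [28, 4]] and Xᵀs = [-62, -3]ᵀ.
Eliminating β: 4·(row 1) − 28·(row 2) gives 296·α = 4·(-62) − 28·(-3) = -164, so α = -41/74.
Then β = ((-3) − 28·(-41/74))/4 = 463/148.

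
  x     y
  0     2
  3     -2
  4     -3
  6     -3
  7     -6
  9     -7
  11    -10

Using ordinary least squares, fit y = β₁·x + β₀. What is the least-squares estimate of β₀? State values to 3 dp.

β₀ = 1.699

Normal-equation sums: Σx·x = 312, Σx = 40, Σ1 = 7.
Moment sums: Σx·y = -251, Σy = -29.
Normal equations: [[312, 40]; [40, 7]]·[β₁, β₀]ᵀ = [-251, -29]ᵀ.
Eliminating β₀: 7·(row 1) − 40·(row 2) gives 584·β₁ = 7·(-251) − 40·(-29) = -597, so β₁ = -597/584.
Then β₀ = ((-29) − 40·(-597/584))/7 = 124/73.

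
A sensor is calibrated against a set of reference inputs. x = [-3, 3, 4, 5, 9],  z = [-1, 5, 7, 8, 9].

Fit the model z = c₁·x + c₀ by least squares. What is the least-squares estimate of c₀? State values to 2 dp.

The normal equations are: 140·c₁ + 18·c₀ = 167;  18·c₁ + 5·c₀ = 28.
(Σx·x = 140, Σx = 18, Σ1 = 5, Σx·z = 167, Σz = 28.)
det = 140·5 − 18² = 376.
c₁ = (167·5 − 18·28)/376 = 331/376; c₀ = (140·28 − 18·167)/376 = 457/188.

c₀ = 2.43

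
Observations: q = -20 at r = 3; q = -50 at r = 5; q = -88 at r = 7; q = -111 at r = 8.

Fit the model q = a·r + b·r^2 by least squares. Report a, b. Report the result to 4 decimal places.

a = -2.9094, b = -1.3767

Setting ∂/∂a … = 0 gives: 147·a + 1007·b = -1814;  1007·a + 7203·b = -12846.
Determinant 147·7203 − 1007² = 44792.
a = ((-1814)·7203 − 1007·(-12846))/44792 = -16290/5599; b = (147·(-12846) − 1007·(-1814))/44792 = -7708/5599.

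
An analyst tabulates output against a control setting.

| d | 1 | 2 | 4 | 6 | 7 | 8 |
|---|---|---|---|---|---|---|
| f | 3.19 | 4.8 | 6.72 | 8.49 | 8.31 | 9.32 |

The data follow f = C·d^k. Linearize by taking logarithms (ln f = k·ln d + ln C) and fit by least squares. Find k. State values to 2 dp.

Taking logs, ln f = k·ln d + ln C, so regress ln f on ln d.
Σln d = 7.8966, Σ(ln d)² = 13.7233, Σln f = 11.1222, Σln d·ln f = 16.3227.
Equations: 13.7233·k + 7.8966·ln C = 16.3227;  7.8966·k + 6·ln C = 11.1222.
Slope k = (n·Σln d·ln f − Σln d·Σln f)/(n·Σ(ln d)² − (Σln d)²) = (6·16.3227 − 7.8966·11.1222)/19.9843 = 0.50584; ln C = (Σln f − k·Σln d)/n = 1.18797.

k = 0.51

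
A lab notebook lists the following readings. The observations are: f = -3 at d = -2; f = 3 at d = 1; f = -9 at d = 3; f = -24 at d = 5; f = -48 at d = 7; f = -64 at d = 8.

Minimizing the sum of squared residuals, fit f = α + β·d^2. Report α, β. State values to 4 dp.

α = 1.8835, β = -1.0283

Entries of XᵀX: Σ1 = 6, Σd^2 = 152, Σd^2·d^2 = 7220.
Moment sums: Σf = -145, Σd^2·f = -7138.
So XᵀX·[α, β]ᵀ = Xᵀf: [[6, 152]; [152, 7220]]·[α, β]ᵀ = [-145, -7138]ᵀ.
Determinant 6·7220 − 152² = 20216.
α = ((-145)·7220 − 152·(-7138))/20216 = 501/266; β = (6·(-7138) − 152·(-145))/20216 = -5197/5054.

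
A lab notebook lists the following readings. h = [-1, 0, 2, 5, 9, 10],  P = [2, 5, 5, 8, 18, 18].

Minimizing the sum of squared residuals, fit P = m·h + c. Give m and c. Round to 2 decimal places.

From the data, Σh·h = 211, Σh = 25, Σ1 = 6.
Right-hand side: Σh·P = 390, ΣP = 56.
Normal equations: [[211, 25]; [25, 6]]·[m, c]ᵀ = [390, 56]ᵀ.
det = 211·6 − 25² = 641.
m = (390·6 − 25·56)/641 = 940/641; c = (211·56 − 25·390)/641 = 2066/641.

m = 1.47, c = 3.22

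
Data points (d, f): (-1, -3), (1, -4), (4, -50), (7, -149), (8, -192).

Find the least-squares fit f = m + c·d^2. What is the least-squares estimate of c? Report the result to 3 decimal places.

The normal equations are: 5·m + 131·c = -398;  131·m + 6755·c = -20396.
(Σ1 = 5, Σd^2 = 131, Σd^2·d^2 = 6755, Σf = -398, Σd^2·f = -20396.)
Eliminating c: 6755·(row 1) − 131·(row 2) gives 16614·m = 6755·(-398) − 131·(-20396) = -16614, so m = -1.
Then c = ((-20396) − 131·(-1))/6755 = -3.

c = -3.000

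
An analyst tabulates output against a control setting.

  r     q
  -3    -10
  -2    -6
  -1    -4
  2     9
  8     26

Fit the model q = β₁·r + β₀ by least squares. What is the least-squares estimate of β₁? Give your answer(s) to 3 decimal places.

β₁ = 3.299

Normal-equation sums: Σr·r = 82, Σr = 4, Σ1 = 5.
For Xᵀq: Σr·q = 272, Σq = 15.
So XᵀX·[β₁, β₀]ᵀ = Xᵀq: [[82, 4]; [4, 5]]·[β₁, β₀]ᵀ = [272, 15]ᵀ.
Eliminating β₀: 5·(row 1) − 4·(row 2) gives 394·β₁ = 5·272 − 4·15 = 1300, so β₁ = 650/197.
Then β₀ = (15 − 4·(650/197))/5 = 71/197.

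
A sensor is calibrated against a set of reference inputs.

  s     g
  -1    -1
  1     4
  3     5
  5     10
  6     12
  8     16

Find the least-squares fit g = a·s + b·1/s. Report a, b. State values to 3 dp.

The normal system XᵀX·[a, b]ᵀ = Xᵀg is [[136, 6]; [6, 31601/14400]]·[a, b]ᵀ = [270, 38/3]ᵀ.
Eliminating b: (31601/14400)·(row 1) − 6·(row 2) gives (472417/1800)·a = (31601/14400)·270 − 6·(38/3) = 82643/160, so a = 338085/171788.
Then b = ((38/3) − 6·(338085/171788))/(31601/14400) = 16800/42947.

a = 1.968, b = 0.391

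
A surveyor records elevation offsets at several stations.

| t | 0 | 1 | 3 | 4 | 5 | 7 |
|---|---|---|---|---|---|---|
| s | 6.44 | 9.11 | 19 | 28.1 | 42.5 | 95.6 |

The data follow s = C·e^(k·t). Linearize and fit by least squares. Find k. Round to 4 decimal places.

k = 0.3855

With ln sᵢ as the transformed response and tᵢ as the regressor:
Over the data: Σt = 20.0000, Σ(t)² = 100.0000, Σln s = 18.6618, Σt·ln s = 75.0545.
Normal system: [[100.0000, 20.0000]; [20.0000, 6]]·[k, ln C]ᵀ = [75.0545, 18.6618]ᵀ.
Solving (det = 200.0000): k = 0.38546, ln C = 1.82544.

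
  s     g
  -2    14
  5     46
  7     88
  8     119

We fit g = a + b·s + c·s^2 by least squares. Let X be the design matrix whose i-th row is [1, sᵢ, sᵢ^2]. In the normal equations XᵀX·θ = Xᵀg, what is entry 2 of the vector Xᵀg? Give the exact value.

Entry 2 ↔ basis s, so (Xᵀg)_{2} = Σᵢ (s)·gᵢ = (-2)·(14) + (5)·(46) + (7)·(88) + (8)·(119) = 1770.

1770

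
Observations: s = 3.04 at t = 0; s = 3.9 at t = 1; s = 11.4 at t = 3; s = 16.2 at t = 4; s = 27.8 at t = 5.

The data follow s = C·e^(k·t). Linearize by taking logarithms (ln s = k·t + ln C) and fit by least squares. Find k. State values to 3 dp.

k = 0.453

Let Y = ln s. Fitting Y = k·t + ln C by least squares:
Σt = 13.0000, Σ(t)² = 51.0000, Σln s = 11.0165, Σt·ln s = 36.4270.
Equations: 51.0000·k + 13.0000·ln C = 36.4270;  13.0000·k + 5·ln C = 11.0165.
Solving (det = 86.0000): k = 0.45257, ln C = 1.02662.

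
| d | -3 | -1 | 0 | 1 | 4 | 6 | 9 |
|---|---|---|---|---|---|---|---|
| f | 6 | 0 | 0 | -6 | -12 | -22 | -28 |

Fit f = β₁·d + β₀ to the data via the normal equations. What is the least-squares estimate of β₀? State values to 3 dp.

The normal system XᵀX·[β₁, β₀]ᵀ = Xᵀf is [[144, 16]; [16, 7]]·[β₁, β₀]ᵀ = [-456, -62]ᵀ.
Δ = 144·7 − 16² = 752.
β₁ = ((-456)·7 − 16·(-62))/752 = -275/94; β₀ = (144·(-62) − 16·(-456))/752 = -102/47.

β₀ = -2.170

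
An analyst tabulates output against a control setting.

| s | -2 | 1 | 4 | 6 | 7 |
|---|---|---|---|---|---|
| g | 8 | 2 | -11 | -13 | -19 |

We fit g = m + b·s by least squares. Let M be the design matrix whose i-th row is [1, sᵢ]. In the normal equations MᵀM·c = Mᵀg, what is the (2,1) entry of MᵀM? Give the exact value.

Row 2 ↔ basis s, column 1 ↔ basis 1, so (MᵀM)_{2,1} = Σᵢ s = (-2)·(1) + (1)·(1) + (4)·(1) + (6)·(1) + (7)·(1) = 16.

16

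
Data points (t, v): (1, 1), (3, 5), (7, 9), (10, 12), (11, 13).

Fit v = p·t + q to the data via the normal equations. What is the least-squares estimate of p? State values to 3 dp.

Forming AᵀA = [[280, 32]; [32, 5]] and Aᵀv = [342, 40]ᵀ gives AᵀA·[p, q]ᵀ = Aᵀv.
Eliminating q: 5·(row 1) − 32·(row 2) gives 376·p = 5·342 − 32·40 = 430, so p = 215/188.
Then q = (40 − 32·(215/188))/5 = 32/47.

p = 1.144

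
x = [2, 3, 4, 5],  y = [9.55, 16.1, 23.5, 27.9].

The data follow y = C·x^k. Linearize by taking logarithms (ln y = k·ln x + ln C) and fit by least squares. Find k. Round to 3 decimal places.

Linearized form: ln y = k·ln x + ln C. From the 4 transformed points,
Sums: Σln x = 4.7875, Σ(ln x)² = 6.1995, Σln y = 11.5210, Σln x·ln y = 14.3507.
Normal system: [[6.1995, 4.7875]; [4.7875, 4]]·[k, ln C]ᵀ = [14.3507, 11.5210]ᵀ.
Solving (det = 1.8779): k = 1.19610, ln C = 1.44867.

k = 1.196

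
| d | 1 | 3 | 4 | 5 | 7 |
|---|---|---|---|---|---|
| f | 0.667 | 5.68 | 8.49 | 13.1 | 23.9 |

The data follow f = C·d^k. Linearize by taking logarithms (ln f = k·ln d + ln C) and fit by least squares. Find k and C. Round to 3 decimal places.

k = 1.836, C = 0.688

Let Y = ln f. Fitting Y = k·ln d + ln C by least squares:
Σln d = 6.0403, Σ(ln d)² = 9.5056, Σln f = 9.2174, Σln d·ln f = 15.1899.
Equations: 9.5056·k + 6.0403·ln C = 15.1899;  6.0403·k + 5·ln C = 9.2174.
Δ = 9.5056·5 − (6.0403)² = 11.0434; k = (15.1899·5 − 6.0403·9.2174)/11.0434 = 1.83587, ln C = (9.5056·9.2174 − 6.0403·15.1899)/11.0434 = -0.37436, so C = exp(-0.37436) = 0.68773.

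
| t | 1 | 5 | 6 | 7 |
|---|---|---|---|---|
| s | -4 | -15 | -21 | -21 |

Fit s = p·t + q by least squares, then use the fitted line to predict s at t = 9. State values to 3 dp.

Entries of XᵀX: Σt·t = 111, Σt = 19, Σ1 = 4.
Right-hand side: Σt·s = -352, Σs = -61.
XᵀX·[p, q]ᵀ = Xᵀs becomes [[111, 19]; [19, 4]]·[p, q]ᵀ = [-352, -61]ᵀ.
Δ = 111·4 − 19² = 83.
p = ((-352)·4 − 19·(-61))/83 = -3; q = (111·(-61) − 19·(-352))/83 = -1.
At t = 9: ŝ = (-3)·(9) + (-1)·(1) = -28.

ŝ = -28.000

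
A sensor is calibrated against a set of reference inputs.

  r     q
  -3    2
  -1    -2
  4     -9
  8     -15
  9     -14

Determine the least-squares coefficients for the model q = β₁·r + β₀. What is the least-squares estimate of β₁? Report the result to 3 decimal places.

β₁ = -1.385

Forming AᵀA = [[171, 17]; [17, 5]] and Aᵀq = [-286, -38]ᵀ gives AᵀA·[β₁, β₀]ᵀ = Aᵀq.
det = 171·5 − 17² = 566.
β₁ = ((-286)·5 − 17·(-38))/566 = -392/283; β₀ = (171·(-38) − 17·(-286))/566 = -818/283.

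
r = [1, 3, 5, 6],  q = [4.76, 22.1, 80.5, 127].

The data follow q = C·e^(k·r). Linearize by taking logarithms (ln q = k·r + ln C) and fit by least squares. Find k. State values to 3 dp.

With ln qᵢ as the transformed response and rᵢ as the regressor:
Over the data: Σr = 15.0000, Σ(r)² = 71.0000, Σln q = 13.8883, Σr·ln q = 61.8534.
Normal system: [[71.0000, 15.0000]; [15.0000, 4]]·[k, ln C]ᵀ = [61.8534, 13.8883]ᵀ.
Solving (det = 59.0000): k = 0.66253, ln C = 0.98756.

k = 0.663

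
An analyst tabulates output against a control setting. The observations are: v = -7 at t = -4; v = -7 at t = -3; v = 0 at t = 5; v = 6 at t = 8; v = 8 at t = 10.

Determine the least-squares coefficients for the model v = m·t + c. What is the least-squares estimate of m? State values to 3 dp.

Normal-equation sums: Σt·t = 214, Σt = 16, Σ1 = 5.
For Xᵀv: Σt·v = 177, Σv = 0.
Normal equations: [[214, 16]; [16, 5]]·[m, c]ᵀ = [177, 0]ᵀ.
Eliminating c: 5·(row 1) − 16·(row 2) gives 814·m = 5·177 − 16·0 = 885, so m = 885/814.
Then c = (0 − 16·(885/814))/5 = -1416/407.

m = 1.087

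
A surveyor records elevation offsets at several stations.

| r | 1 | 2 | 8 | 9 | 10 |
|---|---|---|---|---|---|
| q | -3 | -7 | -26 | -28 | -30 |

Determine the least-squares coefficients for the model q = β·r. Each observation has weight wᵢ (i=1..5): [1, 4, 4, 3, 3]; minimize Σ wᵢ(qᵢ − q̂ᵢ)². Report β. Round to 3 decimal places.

With design matrix M, MᵀWM = [[816]] and MᵀWq = [-2547]ᵀ.
β = (-2547)/816 = -3.12132.

β = -3.121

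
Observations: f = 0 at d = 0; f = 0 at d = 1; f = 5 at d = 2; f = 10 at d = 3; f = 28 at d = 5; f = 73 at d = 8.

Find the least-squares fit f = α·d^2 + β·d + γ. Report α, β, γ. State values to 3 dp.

α = 1.150, β = -0.050, γ = -0.248

Setting ∂/∂α … = 0 gives: 4819·α + 673·β + 103·γ = 5482;  673·α + 103·β + 19·γ = 764;  103·α + 19·β + 6·γ = 116.
(Σd^2·d^2 = 4819, Σd^2·d = 673, Σd^2 = 103, Σd·d = 103, Σd = 19, Σ1 = 6, Σd^2·f = 5482, Σd·f = 764, Σf = 116.)
Solving the 3×3 system (Gaussian elimination) gives α = 35819/31152, β = -1547/31152, γ = -117/472.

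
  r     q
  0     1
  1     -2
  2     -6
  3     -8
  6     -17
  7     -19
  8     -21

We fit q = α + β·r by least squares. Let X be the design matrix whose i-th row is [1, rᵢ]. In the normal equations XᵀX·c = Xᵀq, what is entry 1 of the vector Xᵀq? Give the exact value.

-72

Entry 1 ↔ basis 1, so (Xᵀq)_{1} = Σᵢ qᵢ = (1)·(1) + (1)·(-2) + (1)·(-6) + (1)·(-8) + (1)·(-17) + (1)·(-19) + (1)·(-21) = -72.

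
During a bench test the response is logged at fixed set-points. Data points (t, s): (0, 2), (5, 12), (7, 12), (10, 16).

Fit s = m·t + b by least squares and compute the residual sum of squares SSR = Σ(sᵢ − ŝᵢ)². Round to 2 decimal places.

SSR = 6.45

Compute the Gram sums: Σt·t = 174, Σt = 22, Σ1 = 4.
Right-hand side: Σt·s = 304, Σs = 42.
MᵀM·[m, b]ᵀ = Mᵀs becomes [[174, 22]; [22, 4]]·[m, b]ᵀ = [304, 42]ᵀ.
Eliminating b: 4·(row 1) − 22·(row 2) gives 212·m = 4·304 − 22·42 = 292, so m = 73/53.
Then b = (42 − 22·(73/53))/4 = 155/53.
Residuals: -49/53, 116/53, -30/53, -37/53; SSR = 342/53.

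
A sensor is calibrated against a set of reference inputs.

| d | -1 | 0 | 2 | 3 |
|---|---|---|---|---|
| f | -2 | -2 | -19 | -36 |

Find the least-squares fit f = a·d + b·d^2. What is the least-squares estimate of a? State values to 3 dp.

The normal system MᵀM·[a, b]ᵀ = Mᵀf is [[14, 34]; [34, 98]]·[a, b]ᵀ = [-144, -402]ᵀ.
det = 14·98 − 34² = 216.
a = ((-144)·98 − 34·(-402))/216 = -37/18; b = (14·(-402) − 34·(-144))/216 = -61/18.

a = -2.056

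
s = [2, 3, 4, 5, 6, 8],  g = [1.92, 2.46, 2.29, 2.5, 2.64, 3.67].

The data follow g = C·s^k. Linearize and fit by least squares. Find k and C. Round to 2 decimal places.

Let Y = ln g. Fitting Y = k·ln s + ln C by least squares:
Sums: Σln s = 8.6587, Σ(ln s)² = 13.7340, Σln g = 5.5683, Σln s·ln g = 8.5075.
Normal system: [[13.7340, 8.6587]; [8.6587, 6]]·[k, ln C]ᵀ = [8.5075, 5.5683]ᵀ.
Solving (det = 7.4309): k = 0.38094, ln C = 0.37831, so C = exp(0.37831) = 1.45981.

k = 0.38, C = 1.46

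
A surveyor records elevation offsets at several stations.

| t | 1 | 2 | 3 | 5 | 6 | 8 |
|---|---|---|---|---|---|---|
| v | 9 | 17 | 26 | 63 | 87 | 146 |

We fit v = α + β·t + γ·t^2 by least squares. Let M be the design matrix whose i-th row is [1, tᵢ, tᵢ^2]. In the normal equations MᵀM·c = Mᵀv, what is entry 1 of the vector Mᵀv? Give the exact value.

Entry 1 ↔ basis 1, so (Mᵀv)_{1} = Σᵢ vᵢ = (1)·(9) + (1)·(17) + (1)·(26) + (1)·(63) + (1)·(87) + (1)·(146) = 348.

348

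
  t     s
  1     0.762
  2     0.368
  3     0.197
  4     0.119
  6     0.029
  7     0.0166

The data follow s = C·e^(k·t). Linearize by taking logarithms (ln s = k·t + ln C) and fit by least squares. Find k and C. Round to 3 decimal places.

k = -0.635, C = 1.384

Let Y = ln s. Fitting Y = k·t + ln C by least squares:
Over the data: Σt = 23.0000, Σ(t)² = 115.0000, Σln s = -12.6635, Σt·ln s = -65.5906.
Normal system: [[115.0000, 23.0000]; [23.0000, 6]]·[k, ln C]ᵀ = [-65.5906, -12.6635]ᵀ.
Slope k = (n·Σt·ln s − Σt·Σln s)/(n·Σ(t)² − (Σt)²) = (6·-65.5906 − 23.0000·-12.6635)/161.0000 = -0.63530; ln C = (Σln s − k·Σt)/n = 0.32474, so C = exp(0.32474) = 1.38367.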